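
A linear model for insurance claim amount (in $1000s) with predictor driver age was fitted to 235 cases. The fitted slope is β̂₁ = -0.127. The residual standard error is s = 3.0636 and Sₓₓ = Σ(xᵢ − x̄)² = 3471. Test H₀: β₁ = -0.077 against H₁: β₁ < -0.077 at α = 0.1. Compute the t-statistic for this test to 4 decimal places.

SE(β̂₁) = s/√Sₓₓ = 3.0636/√3471 = 0.0520002.
t = (-0.127 − (-0.077)) / 0.0520002 = -0.9615.
df = n − 2 = 233.
One-sided p ≈ 0.1686, which is ≥ 0.1, so fail to reject H₀.
The data do not give significant evidence that the true slope on driver age is below -0.077 $1000s per unit.

t = -0.9615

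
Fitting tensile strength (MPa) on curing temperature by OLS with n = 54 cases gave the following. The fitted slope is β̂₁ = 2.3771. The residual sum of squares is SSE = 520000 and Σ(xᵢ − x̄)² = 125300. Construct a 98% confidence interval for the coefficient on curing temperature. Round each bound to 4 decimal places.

(1.6990, 3.0552)

MSE = SSE/(n − 2) = 520000/52 = 10000.
SE(β̂₁) = √(MSE/Sₓₓ) = √(10000/125300) = 0.282504.
df = n − 2 = 52.
t* = t_{0.01, 52} = 2.400225.
Margin = t* × SE = 2.400225 × 0.282504 = 0.678073.
CI: 2.3771 ± 0.678073 → (1.6990, 3.0552).
With 98% confidence, each one-unit increase in curing temperature is associated with a change of between 1.6990 and 3.0552 MPa in tensile strength.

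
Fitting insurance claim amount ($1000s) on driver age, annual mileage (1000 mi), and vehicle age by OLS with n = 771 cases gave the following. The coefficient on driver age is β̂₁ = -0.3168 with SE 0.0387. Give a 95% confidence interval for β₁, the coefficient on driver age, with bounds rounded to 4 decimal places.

(-0.3928, -0.2408)

df = n − k − 1 = 771 − 3 − 1 = 767.
t* = t_{0.025, 767} = 1.963062.
Margin = t* × SE = 1.963062 × 0.0387 = 0.075970.
CI: -0.3168 ± 0.075970 → (-0.3928, -0.2408).
With 95% confidence, each one-unit increase in driver age is associated with a change of between -0.3928 and -0.2408 $1000s in insurance claim amount, holding the other predictors fixed.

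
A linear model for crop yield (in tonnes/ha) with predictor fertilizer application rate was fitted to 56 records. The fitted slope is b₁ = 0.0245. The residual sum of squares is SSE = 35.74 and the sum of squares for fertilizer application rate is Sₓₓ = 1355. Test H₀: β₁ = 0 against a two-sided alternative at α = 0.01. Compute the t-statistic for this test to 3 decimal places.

t = 1.109

MSE = SSE/(n − 2) = 35.74/54 = 0.661852.
SE(b₁) = √(MSE/Sₓₓ) = √(0.661852/1355) = 0.0221009.
t = 0.0245 / 0.0221009 = 1.109.
df = n − 2 = 54.
Two-sided p ≈ 0.2725, which is ≥ 0.01, so fail to reject H₀.
The data do not give significant evidence of an association between fertilizer application rate and crop yield.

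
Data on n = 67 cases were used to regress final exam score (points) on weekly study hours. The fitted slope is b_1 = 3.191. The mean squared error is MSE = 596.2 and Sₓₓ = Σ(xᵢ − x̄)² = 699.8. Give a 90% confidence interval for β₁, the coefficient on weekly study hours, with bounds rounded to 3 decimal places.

SE(b_1) = √(MSE/Sₓₓ) = √(596.2/699.8) = 0.923016.
df = n − 2 = 65.
t* = t_{0.05, 65} = 1.668636.
Margin = t* × SE = 1.668636 × 0.923016 = 1.54018.
CI: 3.191 ± 1.54018 → (1.651, 4.731).
With 90% confidence, each one-unit increase in weekly study hours is associated with a change of between 1.651 and 4.731 points in final exam score.

(1.651, 4.731)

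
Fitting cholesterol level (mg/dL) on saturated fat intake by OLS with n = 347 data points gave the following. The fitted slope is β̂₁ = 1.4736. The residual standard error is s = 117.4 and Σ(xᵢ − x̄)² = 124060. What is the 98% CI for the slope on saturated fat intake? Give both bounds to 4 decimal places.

(0.6946, 2.2526)

SE(β̂₁) = s/√Sₓₓ = 117.4/√124060 = 0.333313.
df = n − 2 = 345.
t* = t_{0.01, 345} = 2.337205.
Margin = t* × SE = 2.337205 × 0.333313 = 0.779021.
CI: 1.4736 ± 0.779021 → (0.6946, 2.2526).
With 98% confidence, each one-unit increase in saturated fat intake is associated with a change of between 0.6946 and 2.2526 mg/dL in cholesterol level.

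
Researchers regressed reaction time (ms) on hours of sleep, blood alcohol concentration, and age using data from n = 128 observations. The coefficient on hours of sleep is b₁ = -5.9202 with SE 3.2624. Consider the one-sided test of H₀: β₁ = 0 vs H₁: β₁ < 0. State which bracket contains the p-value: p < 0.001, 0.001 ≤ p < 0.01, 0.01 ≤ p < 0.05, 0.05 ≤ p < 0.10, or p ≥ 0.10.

0.01 ≤ p < 0.05

t = -5.9202 / 3.2624 = -1.815.
df = n − k − 1 = 128 − 3 − 1 = 124.
One-sided p = P(T_{124} < t) ≈ 0.0360.
So 0.01 ≤ p < 0.05.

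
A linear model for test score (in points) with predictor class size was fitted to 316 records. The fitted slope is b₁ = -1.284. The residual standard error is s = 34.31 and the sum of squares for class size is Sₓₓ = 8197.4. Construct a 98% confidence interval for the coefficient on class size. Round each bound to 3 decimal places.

SE(b₁) = s/√Sₓₓ = 34.31/√8197.4 = 0.378951.
df = n − 2 = 314.
t* = t_{0.01, 314} = 2.338282.
Margin = t* × SE = 2.338282 × 0.378951 = 0.88609.
CI: -1.284 ± 0.88609 → (-2.170, -0.398).
With 98% confidence, each one-unit increase in class size is associated with a change of between -2.170 and -0.398 points in test score.

(-2.170, -0.398)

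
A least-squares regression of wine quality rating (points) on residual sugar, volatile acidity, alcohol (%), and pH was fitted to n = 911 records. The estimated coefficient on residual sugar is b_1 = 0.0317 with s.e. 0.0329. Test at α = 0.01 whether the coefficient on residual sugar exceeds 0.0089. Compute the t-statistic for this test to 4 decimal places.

t = 0.6930

H₀: β₁ = 0.0089 vs H₁: β₁ > 0.0089.
t = (b_1 − β₁⁰)/SE = (0.0317 − 0.0089) / 0.0329 = 0.6930.
df = n − k − 1 = 911 − 4 − 1 = 906.
One-sided p ≈ 0.2442, which is ≥ 0.01, so fail to reject H₀.
The data do not give significant evidence that the true slope on residual sugar exceeds 0.0089 points per unit, holding the other predictors fixed.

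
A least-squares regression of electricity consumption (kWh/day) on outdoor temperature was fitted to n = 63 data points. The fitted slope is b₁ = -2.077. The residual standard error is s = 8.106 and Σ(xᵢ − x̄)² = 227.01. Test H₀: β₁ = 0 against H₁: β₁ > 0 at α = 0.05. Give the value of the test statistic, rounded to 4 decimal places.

t = -3.8606

SE(b₁) = s/√Sₓₓ = 8.106/√227.01 = 0.538002.
t = -2.077 / 0.538002 = -3.8606.
df = n − 2 = 61.
One-sided p ≈ 0.9999, which is ≥ 0.05, so fail to reject H₀.
The data do not give significant evidence that the true slope on outdoor temperature is positive.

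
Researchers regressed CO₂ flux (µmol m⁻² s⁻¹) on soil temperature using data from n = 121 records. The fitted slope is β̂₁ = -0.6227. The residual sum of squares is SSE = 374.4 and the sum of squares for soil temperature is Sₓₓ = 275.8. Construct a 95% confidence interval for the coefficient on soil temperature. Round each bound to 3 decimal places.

MSE = SSE/(n − 2) = 374.4/119 = 3.14622.
SE(β̂₁) = √(MSE/Sₓₓ) = √(3.14622/275.8) = 0.106806.
df = n − 2 = 119.
t* = t_{0.025, 119} = 1.9801.
Margin = t* × SE = 1.9801 × 0.106806 = 0.21149.
CI: -0.6227 ± 0.21149 → (-0.834, -0.411).
With 95% confidence, each one-unit increase in soil temperature is associated with a change of between -0.834 and -0.411 µmol m⁻² s⁻¹ in CO₂ flux.

(-0.834, -0.411)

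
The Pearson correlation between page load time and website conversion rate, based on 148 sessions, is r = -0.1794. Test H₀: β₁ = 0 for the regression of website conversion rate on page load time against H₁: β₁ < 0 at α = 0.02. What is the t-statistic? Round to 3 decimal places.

t = r·√(n − 2)/√(1 − r²) = -0.1794·√146/√0.967816 = -2.203.
df = n − 2 = 146.
One-sided p ≈ 0.0146, which is < 0.02, so reject H₀.
There is evidence of a linear association between page load time and website conversion rate.

t = -2.203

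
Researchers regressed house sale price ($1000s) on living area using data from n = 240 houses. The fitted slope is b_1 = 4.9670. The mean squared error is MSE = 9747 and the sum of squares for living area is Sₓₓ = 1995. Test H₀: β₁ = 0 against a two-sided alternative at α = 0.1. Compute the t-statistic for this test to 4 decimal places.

t = 2.2471

SE(b_1) = √(MSE/Sₓₓ) = √(9747/1995) = 2.21037.
t = 4.9670 / 2.21037 = 2.2471.
df = n − 2 = 238.
Two-sided p ≈ 0.0255, which is < 0.1, so reject H₀.
There is evidence that living area is associated with house sale price.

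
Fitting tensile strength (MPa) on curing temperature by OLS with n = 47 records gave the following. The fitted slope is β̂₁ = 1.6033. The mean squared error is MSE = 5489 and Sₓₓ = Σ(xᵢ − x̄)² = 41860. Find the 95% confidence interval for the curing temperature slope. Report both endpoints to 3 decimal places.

SE(β̂₁) = √(MSE/Sₓₓ) = √(5489/41860) = 0.362115.
df = n − 2 = 45.
t* = t_{0.025, 45} = 2.014103.
Margin = t* × SE = 2.014103 × 0.362115 = 0.72934.
CI: 1.6033 ± 0.72934 → (0.874, 2.333).
With 95% confidence, each one-unit increase in curing temperature is associated with a change of between 0.874 and 2.333 MPa in tensile strength.

(0.874, 2.333)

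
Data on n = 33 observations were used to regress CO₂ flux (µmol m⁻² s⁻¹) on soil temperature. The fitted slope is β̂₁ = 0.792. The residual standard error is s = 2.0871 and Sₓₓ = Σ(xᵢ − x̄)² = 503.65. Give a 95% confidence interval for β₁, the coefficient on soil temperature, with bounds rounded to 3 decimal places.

SE(β̂₁) = s/√Sₓₓ = 2.0871/√503.65 = 0.0929991.
df = n − 2 = 31.
t* = t_{0.025, 31} = 2.039513.
Margin = t* × SE = 2.039513 × 0.0929991 = 0.18967.
CI: 0.792 ± 0.18967 → (0.602, 0.982).
With 95% confidence, each one-unit increase in soil temperature is associated with a change of between 0.602 and 0.982 µmol m⁻² s⁻¹ in CO₂ flux.

(0.602, 0.982)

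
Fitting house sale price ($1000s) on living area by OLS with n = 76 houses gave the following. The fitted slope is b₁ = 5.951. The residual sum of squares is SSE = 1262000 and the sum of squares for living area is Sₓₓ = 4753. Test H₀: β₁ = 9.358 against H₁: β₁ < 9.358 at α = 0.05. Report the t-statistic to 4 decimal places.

t = -1.7986

MSE = SSE/(n − 2) = 1262000/74 = 17054.1.
SE(b₁) = √(MSE/Sₓₓ) = √(17054.1/4753) = 1.89422.
t = (5.951 − 9.358) / 1.89422 = -1.7986.
df = n − 2 = 74.
One-sided p ≈ 0.0381, which is < 0.05, so reject H₀.
There is evidence that the true slope on living area is below 9.358 $1000s per unit.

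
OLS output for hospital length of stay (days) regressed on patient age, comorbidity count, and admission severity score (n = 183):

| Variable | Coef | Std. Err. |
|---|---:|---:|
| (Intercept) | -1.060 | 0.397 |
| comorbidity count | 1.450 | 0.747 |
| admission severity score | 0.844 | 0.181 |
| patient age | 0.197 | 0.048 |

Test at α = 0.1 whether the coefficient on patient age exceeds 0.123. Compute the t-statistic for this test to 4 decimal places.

t = 1.5417

Read off: b = 0.197, SE = 0.048 for patient age.
H₀: β₁ = 0.123 vs H₁: β₁ > 0.123.
t = (0.197 − 0.123) / 0.048 = 1.5417.
df = n − k − 1 = 183 − 3 − 1 = 179.
One-sided p ≈ 0.0625, which is < 0.1, so reject H₀.
There is evidence that the true slope on patient age exceeds 0.123 days per unit, holding the other predictors fixed.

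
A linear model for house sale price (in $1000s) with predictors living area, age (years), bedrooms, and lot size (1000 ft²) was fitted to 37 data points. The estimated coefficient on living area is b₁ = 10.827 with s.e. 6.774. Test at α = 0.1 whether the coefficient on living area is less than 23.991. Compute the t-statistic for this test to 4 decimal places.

H₀: β₁ = 23.991 vs H₁: β₁ < 23.991.
t = (b₁ − β₁⁰)/SE = (10.827 − 23.991) / 6.774 = -1.9433.
df = n − k − 1 = 37 − 4 − 1 = 32.
One-sided p ≈ 0.0304, which is < 0.1, so reject H₀.
There is evidence that the true slope on living area is below 23.991 $1000s per unit, holding the other predictors fixed.

t = -1.9433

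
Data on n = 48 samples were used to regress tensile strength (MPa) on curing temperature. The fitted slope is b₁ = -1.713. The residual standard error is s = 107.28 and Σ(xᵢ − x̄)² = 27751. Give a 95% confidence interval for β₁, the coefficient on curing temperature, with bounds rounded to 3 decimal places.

SE(b₁) = s/√Sₓₓ = 107.28/√27751 = 0.64399.
df = n − 2 = 46.
t* = t_{0.025, 46} = 2.012896.
Margin = t* × SE = 2.012896 × 0.64399 = 1.29629.
CI: -1.713 ± 1.29629 → (-3.009, -0.417).
With 95% confidence, each one-unit increase in curing temperature is associated with a change of between -3.009 and -0.417 MPa in tensile strength.

(-3.009, -0.417)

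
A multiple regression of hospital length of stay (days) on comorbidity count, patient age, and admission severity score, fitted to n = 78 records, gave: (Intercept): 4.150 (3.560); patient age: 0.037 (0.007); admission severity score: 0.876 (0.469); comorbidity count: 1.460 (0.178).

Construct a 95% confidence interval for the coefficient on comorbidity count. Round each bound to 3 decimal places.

Read off: b = 1.460, SE = 0.178 for comorbidity count.
df = n − k − 1 = 78 − 3 − 1 = 74.
t* = t_{0.025, 74} = 1.992543.
Margin = t* × SE = 1.992543 × 0.178 = 0.35467.
CI: 1.460 ± 0.35467 → (1.105, 1.815).

(1.105, 1.815)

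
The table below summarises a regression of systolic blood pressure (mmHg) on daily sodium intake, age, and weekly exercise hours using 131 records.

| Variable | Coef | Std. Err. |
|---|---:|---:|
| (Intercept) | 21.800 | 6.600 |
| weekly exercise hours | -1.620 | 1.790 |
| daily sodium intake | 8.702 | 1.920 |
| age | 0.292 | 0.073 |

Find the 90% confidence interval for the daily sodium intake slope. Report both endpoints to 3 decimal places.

(5.521, 11.883)

Read off: b = 8.702, SE = 1.920 for daily sodium intake.
df = n − k − 1 = 131 − 3 − 1 = 127.
t* = t_{0.05, 127} = 1.65694.
Margin = t* × SE = 1.65694 × 1.920 = 3.18133.
CI: 8.702 ± 3.18133 → (5.521, 11.883).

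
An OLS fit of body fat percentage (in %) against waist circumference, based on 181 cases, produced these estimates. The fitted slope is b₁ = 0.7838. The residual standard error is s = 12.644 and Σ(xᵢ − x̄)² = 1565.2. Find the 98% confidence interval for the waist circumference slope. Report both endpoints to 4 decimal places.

(0.0336, 1.5340)

SE(b₁) = s/√Sₓₓ = 12.644/√1565.2 = 0.319595.
df = n − 2 = 179.
t* = t_{0.01, 179} = 2.34736.
Margin = t* × SE = 2.34736 × 0.319595 = 0.750204.
CI: 0.7838 ± 0.750204 → (0.0336, 1.5340).
With 98% confidence, each one-unit increase in waist circumference is associated with a change of between 0.0336 and 1.5340 % in body fat percentage.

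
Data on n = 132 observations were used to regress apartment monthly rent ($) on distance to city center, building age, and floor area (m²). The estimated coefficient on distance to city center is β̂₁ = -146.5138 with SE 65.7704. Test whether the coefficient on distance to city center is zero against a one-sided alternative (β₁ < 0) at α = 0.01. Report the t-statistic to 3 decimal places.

t = -2.228

H₀: β₁ = 0 vs H₁: β₁ < 0.
t = (β̂₁ − β₁⁰)/SE = -146.5138 / 65.7704 = -2.228.
df = n − k − 1 = 132 − 3 − 1 = 128.
One-sided p ≈ 0.0138, which is ≥ 0.01, so fail to reject H₀.
The data do not give significant evidence that the true slope on distance to city center is negative, holding the other predictors fixed.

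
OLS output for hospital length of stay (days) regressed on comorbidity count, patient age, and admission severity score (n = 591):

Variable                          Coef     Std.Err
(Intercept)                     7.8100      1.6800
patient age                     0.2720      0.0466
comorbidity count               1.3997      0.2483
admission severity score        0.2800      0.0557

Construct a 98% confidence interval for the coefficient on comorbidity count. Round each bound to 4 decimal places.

(0.8205, 1.9789)

Read off: b = 1.3997, SE = 0.2483 for comorbidity count.
df = n − k − 1 = 591 − 3 − 1 = 587.
t* = t_{0.01, 587} = 2.332717.
Margin = t* × SE = 2.332717 × 0.2483 = 0.579214.
CI: 1.3997 ± 0.579214 → (0.8205, 1.9789).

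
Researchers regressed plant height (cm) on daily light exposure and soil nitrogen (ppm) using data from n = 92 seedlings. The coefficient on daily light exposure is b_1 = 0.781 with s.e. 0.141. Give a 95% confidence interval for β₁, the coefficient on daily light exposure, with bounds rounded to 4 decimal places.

df = n − k − 1 = 92 − 2 − 1 = 89.
t* = t_{0.025, 89} = 1.986979.
Margin = t* × SE = 1.986979 × 0.141 = 0.280164.
CI: 0.781 ± 0.280164 → (0.5008, 1.0612).
With 95% confidence, each one-unit increase in daily light exposure is associated with a change of between 0.5008 and 1.0612 cm in plant height, holding the other predictors fixed.

(0.5008, 1.0612)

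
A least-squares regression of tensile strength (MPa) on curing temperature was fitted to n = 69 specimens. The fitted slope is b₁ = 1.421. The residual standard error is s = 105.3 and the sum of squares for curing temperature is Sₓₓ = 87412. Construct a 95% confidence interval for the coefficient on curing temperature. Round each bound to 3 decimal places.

SE(b₁) = s/√Sₓₓ = 105.3/√87412 = 0.356158.
df = n − 2 = 67.
t* = t_{0.025, 67} = 1.996008.
Margin = t* × SE = 1.996008 × 0.356158 = 0.71089.
CI: 1.421 ± 0.71089 → (0.710, 2.132).
With 95% confidence, each one-unit increase in curing temperature is associated with a change of between 0.710 and 2.132 MPa in tensile strength.

(0.710, 2.132)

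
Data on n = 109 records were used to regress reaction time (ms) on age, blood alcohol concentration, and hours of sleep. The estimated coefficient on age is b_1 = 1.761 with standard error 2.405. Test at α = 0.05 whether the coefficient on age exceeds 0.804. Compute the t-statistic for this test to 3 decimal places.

H₀: β₁ = 0.804 vs H₁: β₁ > 0.804.
t = (b_1 − β₁⁰)/SE = (1.761 − 0.804) / 2.405 = 0.398.
df = n − k − 1 = 109 − 3 − 1 = 105.
One-sided p ≈ 0.3457, which is ≥ 0.05, so fail to reject H₀.
The data do not give significant evidence that the true slope on age exceeds 0.804 ms per unit, holding the other predictors fixed.

t = 0.398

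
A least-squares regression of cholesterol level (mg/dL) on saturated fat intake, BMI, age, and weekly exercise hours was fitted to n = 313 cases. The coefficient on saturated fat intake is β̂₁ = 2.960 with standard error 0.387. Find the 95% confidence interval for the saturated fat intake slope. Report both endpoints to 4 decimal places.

(2.1985, 3.7215)

df = n − k − 1 = 313 − 4 − 1 = 308.
t* = t_{0.025, 308} = 1.967696.
Margin = t* × SE = 1.967696 × 0.387 = 0.761498.
CI: 2.960 ± 0.761498 → (2.1985, 3.7215).
With 95% confidence, each one-unit increase in saturated fat intake is associated with a change of between 2.1985 and 3.7215 mg/dL in cholesterol level, holding the other predictors fixed.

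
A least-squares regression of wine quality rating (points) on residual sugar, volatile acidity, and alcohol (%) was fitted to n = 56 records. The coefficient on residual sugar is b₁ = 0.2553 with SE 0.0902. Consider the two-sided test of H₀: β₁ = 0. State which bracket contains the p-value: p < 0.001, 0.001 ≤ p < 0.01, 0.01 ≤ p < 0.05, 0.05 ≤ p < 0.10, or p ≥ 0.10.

t = 0.2553 / 0.0902 = 2.830.
df = n − k − 1 = 56 − 3 − 1 = 52.
Two-sided p = 2·P(T_{52} > |t|) ≈ 0.0066.
So 0.001 ≤ p < 0.01.

0.001 ≤ p < 0.01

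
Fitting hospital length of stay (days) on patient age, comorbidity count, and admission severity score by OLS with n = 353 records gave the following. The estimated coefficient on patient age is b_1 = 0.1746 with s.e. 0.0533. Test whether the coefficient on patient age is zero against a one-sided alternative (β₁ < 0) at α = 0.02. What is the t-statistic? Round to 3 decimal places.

H₀: β₁ = 0 vs H₁: β₁ < 0.
t = (b_1 − β₁⁰)/SE = 0.1746 / 0.0533 = 3.276.
df = n − k − 1 = 353 − 3 − 1 = 349.
One-sided p ≈ 0.9994, which is ≥ 0.02, so fail to reject H₀.
The data do not give significant evidence that the true slope on patient age is negative, holding the other predictors fixed.

t = 3.276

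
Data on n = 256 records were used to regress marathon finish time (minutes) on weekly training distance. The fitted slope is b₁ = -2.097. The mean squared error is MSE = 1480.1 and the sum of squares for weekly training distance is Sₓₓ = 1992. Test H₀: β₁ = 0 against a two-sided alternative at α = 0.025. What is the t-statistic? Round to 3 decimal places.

t = -2.433

SE(b₁) = √(MSE/Sₓₓ) = √(1480.1/1992) = 0.861987.
t = -2.097 / 0.861987 = -2.433.
df = n − 2 = 254.
Two-sided p ≈ 0.0157, which is < 0.025, so reject H₀.
There is evidence that weekly training distance is associated with marathon finish time.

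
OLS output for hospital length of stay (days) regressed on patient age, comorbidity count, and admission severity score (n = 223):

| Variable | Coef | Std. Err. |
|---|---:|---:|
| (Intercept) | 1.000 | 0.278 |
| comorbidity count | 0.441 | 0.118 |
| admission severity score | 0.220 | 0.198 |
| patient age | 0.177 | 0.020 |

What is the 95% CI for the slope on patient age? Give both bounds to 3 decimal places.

Read off: b = 0.177, SE = 0.020 for patient age.
df = n − k − 1 = 223 − 3 − 1 = 219.
t* = t_{0.025, 219} = 1.970855.
Margin = t* × SE = 1.970855 × 0.020 = 0.03942.
CI: 0.177 ± 0.03942 → (0.138, 0.216).

(0.138, 0.216)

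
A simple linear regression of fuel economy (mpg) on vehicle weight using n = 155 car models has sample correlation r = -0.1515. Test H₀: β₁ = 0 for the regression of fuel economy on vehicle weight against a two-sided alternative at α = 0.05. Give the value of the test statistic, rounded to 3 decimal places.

t = r·√(n − 2)/√(1 − r²) = -0.1515·√153/√0.977048 = -1.896.
df = n − 2 = 153.
Two-sided p ≈ 0.0599, which is ≥ 0.05, so fail to reject H₀.
The data do not give significant evidence of a linear association between vehicle weight and fuel economy.

t = -1.896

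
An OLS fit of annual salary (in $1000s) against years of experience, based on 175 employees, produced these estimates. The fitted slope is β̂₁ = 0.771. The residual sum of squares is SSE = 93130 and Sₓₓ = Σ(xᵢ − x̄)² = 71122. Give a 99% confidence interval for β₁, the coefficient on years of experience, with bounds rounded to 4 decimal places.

MSE = SSE/(n − 2) = 93130/173 = 538.324.
SE(β̂₁) = √(MSE/Sₓₓ) = √(538.324/71122) = 0.0870001.
df = n − 2 = 173.
t* = t_{0.005, 173} = 2.604546.
Margin = t* × SE = 2.604546 × 0.0870001 = 0.226596.
CI: 0.771 ± 0.226596 → (0.5444, 0.9976).
With 99% confidence, each one-unit increase in years of experience is associated with a change of between 0.5444 and 0.9976 $1000s in annual salary.

(0.5444, 0.9976)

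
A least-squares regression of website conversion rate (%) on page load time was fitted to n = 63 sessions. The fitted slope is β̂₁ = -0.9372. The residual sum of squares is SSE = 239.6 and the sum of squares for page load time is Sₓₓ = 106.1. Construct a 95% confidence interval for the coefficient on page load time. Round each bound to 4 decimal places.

(-1.3219, -0.5525)

MSE = SSE/(n − 2) = 239.6/61 = 3.92787.
SE(β̂₁) = √(MSE/Sₓₓ) = √(3.92787/106.1) = 0.192407.
df = n − 2 = 61.
t* = t_{0.025, 61} = 1.999624.
Margin = t* × SE = 1.999624 × 0.192407 = 0.384742.
CI: -0.9372 ± 0.384742 → (-1.3219, -0.5525).
With 95% confidence, each one-unit increase in page load time is associated with a change of between -1.3219 and -0.5525 % in website conversion rate.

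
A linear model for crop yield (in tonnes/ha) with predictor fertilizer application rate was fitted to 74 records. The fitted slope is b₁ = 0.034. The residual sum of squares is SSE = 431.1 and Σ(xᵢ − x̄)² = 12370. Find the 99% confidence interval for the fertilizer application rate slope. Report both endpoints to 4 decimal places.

(-0.0242, 0.0922)

MSE = SSE/(n − 2) = 431.1/72 = 5.9875.
SE(b₁) = √(MSE/Sₓₓ) = √(5.9875/12370) = 0.0220008.
df = n − 2 = 72.
t* = t_{0.005, 72} = 2.645852.
Margin = t* × SE = 2.645852 × 0.0220008 = 0.058211.
CI: 0.034 ± 0.058211 → (-0.0242, 0.0922).
With 99% confidence, each one-unit increase in fertilizer application rate is associated with a change of between -0.0242 and 0.0922 tonnes/ha in crop yield.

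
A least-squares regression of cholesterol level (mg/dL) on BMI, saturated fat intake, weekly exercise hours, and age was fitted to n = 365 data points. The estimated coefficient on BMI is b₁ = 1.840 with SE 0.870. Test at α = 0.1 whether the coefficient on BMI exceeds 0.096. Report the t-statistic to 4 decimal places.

H₀: β₁ = 0.096 vs H₁: β₁ > 0.096.
t = (b₁ − β₁⁰)/SE = (1.840 − 0.096) / 0.870 = 2.0046.
df = n − k − 1 = 365 − 4 − 1 = 360.
One-sided p ≈ 0.0229, which is < 0.1, so reject H₀.
There is evidence that the true slope on BMI exceeds 0.096 mg/dL per unit, holding the other predictors fixed.

t = 2.0046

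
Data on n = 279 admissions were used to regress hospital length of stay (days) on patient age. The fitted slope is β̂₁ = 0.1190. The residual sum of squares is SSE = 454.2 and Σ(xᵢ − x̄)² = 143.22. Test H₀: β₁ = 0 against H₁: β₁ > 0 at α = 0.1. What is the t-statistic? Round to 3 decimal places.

MSE = SSE/(n − 2) = 454.2/277 = 1.63971.
SE(β̂₁) = √(MSE/Sₓₓ) = √(1.63971/143.22) = 0.107.
t = 0.1190 / 0.107 = 1.112.
df = n − 2 = 277.
One-sided p ≈ 0.1335, which is ≥ 0.1, so fail to reject H₀.
The data do not give significant evidence that the true slope on patient age is positive.

t = 1.112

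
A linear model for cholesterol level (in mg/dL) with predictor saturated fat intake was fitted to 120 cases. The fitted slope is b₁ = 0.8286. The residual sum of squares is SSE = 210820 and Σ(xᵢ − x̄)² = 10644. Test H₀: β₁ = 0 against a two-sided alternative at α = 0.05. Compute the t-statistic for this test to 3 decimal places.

t = 2.022

MSE = SSE/(n − 2) = 210820/118 = 1786.61.
SE(b₁) = √(MSE/Sₓₓ) = √(1786.61/10644) = 0.409697.
t = 0.8286 / 0.409697 = 2.022.
df = n − 2 = 118.
Two-sided p ≈ 0.0454, which is < 0.05, so reject H₀.
There is evidence that saturated fat intake is associated with cholesterol level.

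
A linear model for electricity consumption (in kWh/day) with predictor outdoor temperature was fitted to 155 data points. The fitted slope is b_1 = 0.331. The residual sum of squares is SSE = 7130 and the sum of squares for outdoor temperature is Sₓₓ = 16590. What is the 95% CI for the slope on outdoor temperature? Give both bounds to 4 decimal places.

(0.2263, 0.4357)

MSE = SSE/(n − 2) = 7130/153 = 46.6013.
SE(b_1) = √(MSE/Sₓₓ) = √(46.6013/16590) = 0.053.
df = n − 2 = 153.
t* = t_{0.025, 153} = 1.97559.
Margin = t* × SE = 1.97559 × 0.053 = 0.104706.
CI: 0.331 ± 0.104706 → (0.2263, 0.4357).
With 95% confidence, each one-unit increase in outdoor temperature is associated with a change of between 0.2263 and 0.4357 kWh/day in electricity consumption.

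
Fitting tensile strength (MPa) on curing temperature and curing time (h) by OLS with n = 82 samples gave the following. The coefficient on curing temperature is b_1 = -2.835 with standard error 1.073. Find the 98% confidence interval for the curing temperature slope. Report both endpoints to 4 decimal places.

(-5.3828, -0.2872)

df = n − k − 1 = 82 − 2 − 1 = 79.
t* = t_{0.01, 79} = 2.374482.
Margin = t* × SE = 2.374482 × 1.073 = 2.547819.
CI: -2.835 ± 2.547819 → (-5.3828, -0.2872).
With 98% confidence, each one-unit increase in curing temperature is associated with a change of between -5.3828 and -0.2872 MPa in tensile strength, holding the other predictors fixed.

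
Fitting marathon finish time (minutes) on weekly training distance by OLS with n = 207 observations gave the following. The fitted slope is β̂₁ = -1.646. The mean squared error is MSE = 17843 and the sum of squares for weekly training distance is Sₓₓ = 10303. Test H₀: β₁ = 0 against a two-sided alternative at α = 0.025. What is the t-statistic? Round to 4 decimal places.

t = -1.2508

SE(β̂₁) = √(MSE/Sₓₓ) = √(17843/10303) = 1.31599.
t = -1.646 / 1.31599 = -1.2508.
df = n − 2 = 205.
Two-sided p ≈ 0.2124, which is ≥ 0.025, so fail to reject H₀.
The data do not give significant evidence of an association between weekly training distance and marathon finish time.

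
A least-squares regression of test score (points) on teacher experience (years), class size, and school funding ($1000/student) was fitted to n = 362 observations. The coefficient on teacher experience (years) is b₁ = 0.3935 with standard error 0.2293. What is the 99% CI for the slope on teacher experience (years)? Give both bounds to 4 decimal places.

df = n − k − 1 = 362 − 3 − 1 = 358.
t* = t_{0.005, 358} = 2.589632.
Margin = t* × SE = 2.589632 × 0.2293 = 0.593803.
CI: 0.3935 ± 0.593803 → (-0.2003, 0.9873).
With 99% confidence, each one-unit increase in teacher experience (years) is associated with a change of between -0.2003 and 0.9873 points in test score, holding the other predictors fixed.

(-0.2003, 0.9873)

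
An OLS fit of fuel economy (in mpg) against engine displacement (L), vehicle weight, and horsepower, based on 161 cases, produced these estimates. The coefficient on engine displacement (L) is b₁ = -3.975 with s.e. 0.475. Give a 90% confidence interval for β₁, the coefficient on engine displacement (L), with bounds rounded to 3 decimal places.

(-4.761, -3.189)

df = n − k − 1 = 161 − 3 − 1 = 157.
t* = t_{0.05, 157} = 1.654617.
Margin = t* × SE = 1.654617 × 0.475 = 0.78594.
CI: -3.975 ± 0.78594 → (-4.761, -3.189).
With 90% confidence, each one-unit increase in engine displacement (L) is associated with a change of between -4.761 and -3.189 mpg in fuel economy, holding the other predictors fixed.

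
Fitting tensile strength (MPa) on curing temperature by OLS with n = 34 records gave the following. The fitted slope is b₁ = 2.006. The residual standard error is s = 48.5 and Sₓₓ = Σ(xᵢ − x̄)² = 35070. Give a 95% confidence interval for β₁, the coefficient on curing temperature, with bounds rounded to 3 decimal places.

(1.478, 2.534)

SE(b₁) = s/√Sₓₓ = 48.5/√35070 = 0.258985.
df = n − 2 = 32.
t* = t_{0.025, 32} = 2.036933.
Margin = t* × SE = 2.036933 × 0.258985 = 0.52753.
CI: 2.006 ± 0.52753 → (1.478, 2.534).
With 95% confidence, each one-unit increase in curing temperature is associated with a change of between 1.478 and 2.534 MPa in tensile strength.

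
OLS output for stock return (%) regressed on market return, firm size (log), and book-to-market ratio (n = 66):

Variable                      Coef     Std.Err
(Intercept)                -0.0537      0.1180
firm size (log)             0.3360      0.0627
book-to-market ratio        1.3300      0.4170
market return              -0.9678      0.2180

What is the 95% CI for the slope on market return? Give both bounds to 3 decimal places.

(-1.404, -0.532)

Read off: b = -0.9678, SE = 0.2180 for market return.
df = n − k − 1 = 66 − 3 − 1 = 62.
t* = t_{0.025, 62} = 1.998972.
Margin = t* × SE = 1.998972 × 0.2180 = 0.43578.
CI: -0.9678 ± 0.43578 → (-1.404, -0.532).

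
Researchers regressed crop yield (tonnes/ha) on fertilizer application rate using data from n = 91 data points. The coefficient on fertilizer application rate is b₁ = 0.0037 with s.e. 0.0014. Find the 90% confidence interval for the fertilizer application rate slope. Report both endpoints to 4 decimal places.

df = n − 2 = 91 − 2 = 89.
t* = t_{0.05, 89} = 1.662155.
Margin = t* × SE = 1.662155 × 0.0014 = 0.002327.
CI: 0.0037 ± 0.002327 → (0.0014, 0.0060).
With 90% confidence, each one-unit increase in fertilizer application rate is associated with a change of between 0.0014 and 0.0060 tonnes/ha in crop yield.

(0.0014, 0.0060)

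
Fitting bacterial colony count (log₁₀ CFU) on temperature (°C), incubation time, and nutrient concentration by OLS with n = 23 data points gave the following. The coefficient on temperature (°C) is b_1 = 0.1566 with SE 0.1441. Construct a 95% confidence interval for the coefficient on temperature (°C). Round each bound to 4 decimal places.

(-0.1450, 0.4582)

df = n − k − 1 = 23 − 3 − 1 = 19.
t* = t_{0.025, 19} = 2.093024.
Margin = t* × SE = 2.093024 × 0.1441 = 0.301605.
CI: 0.1566 ± 0.301605 → (-0.1450, 0.4582).
With 95% confidence, each one-unit increase in temperature (°C) is associated with a change of between -0.1450 and 0.4582 log₁₀ CFU in bacterial colony count, holding the other predictors fixed.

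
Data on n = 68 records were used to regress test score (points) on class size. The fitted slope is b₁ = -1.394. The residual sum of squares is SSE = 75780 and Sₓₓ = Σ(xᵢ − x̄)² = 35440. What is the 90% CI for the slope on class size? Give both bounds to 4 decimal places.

(-1.6943, -1.0937)

MSE = SSE/(n − 2) = 75780/66 = 1148.18.
SE(b₁) = √(MSE/Sₓₓ) = √(1148.18/35440) = 0.179994.
df = n − 2 = 66.
t* = t_{0.05, 66} = 1.668271.
Margin = t* × SE = 1.668271 × 0.179994 = 0.300279.
CI: -1.394 ± 0.300279 → (-1.6943, -1.0937).
With 90% confidence, each one-unit increase in class size is associated with a change of between -1.6943 and -1.0937 points in test score.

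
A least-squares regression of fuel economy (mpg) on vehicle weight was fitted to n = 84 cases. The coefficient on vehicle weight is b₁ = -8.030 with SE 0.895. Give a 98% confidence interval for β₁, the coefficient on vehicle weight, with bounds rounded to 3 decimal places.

(-10.154, -5.906)

df = n − 2 = 84 − 2 = 82.
t* = t_{0.01, 82} = 2.372687.
Margin = t* × SE = 2.372687 × 0.895 = 2.12356.
CI: -8.030 ± 2.12356 → (-10.154, -5.906).
With 98% confidence, each one-unit increase in vehicle weight is associated with a change of between -10.154 and -5.906 mpg in fuel economy.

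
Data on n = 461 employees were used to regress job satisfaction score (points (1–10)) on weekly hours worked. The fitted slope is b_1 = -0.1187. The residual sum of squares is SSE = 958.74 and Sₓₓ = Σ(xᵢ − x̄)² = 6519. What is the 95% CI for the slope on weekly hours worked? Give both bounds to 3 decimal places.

MSE = SSE/(n − 2) = 958.74/459 = 2.08876.
SE(b_1) = √(MSE/Sₓₓ) = √(2.08876/6519) = 0.0179.
df = n − 2 = 459.
t* = t_{0.025, 459} = 1.965146.
Margin = t* × SE = 1.965146 × 0.0179 = 0.03518.
CI: -0.1187 ± 0.03518 → (-0.154, -0.084).
With 95% confidence, each one-unit increase in weekly hours worked is associated with a change of between -0.154 and -0.084 points (1–10) in job satisfaction score.

(-0.154, -0.084)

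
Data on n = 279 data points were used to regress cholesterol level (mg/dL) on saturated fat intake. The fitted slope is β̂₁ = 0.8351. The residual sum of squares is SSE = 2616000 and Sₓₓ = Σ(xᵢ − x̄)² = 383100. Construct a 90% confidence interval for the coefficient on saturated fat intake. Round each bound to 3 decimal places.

MSE = SSE/(n − 2) = 2616000/277 = 9444.04.
SE(β̂₁) = √(MSE/Sₓₓ) = √(9444.04/383100) = 0.157008.
df = n − 2 = 277.
t* = t_{0.05, 277} = 1.650373.
Margin = t* × SE = 1.650373 × 0.157008 = 0.25912.
CI: 0.8351 ± 0.25912 → (0.576, 1.094).
With 90% confidence, each one-unit increase in saturated fat intake is associated with a change of between 0.576 and 1.094 mg/dL in cholesterol level.

(0.576, 1.094)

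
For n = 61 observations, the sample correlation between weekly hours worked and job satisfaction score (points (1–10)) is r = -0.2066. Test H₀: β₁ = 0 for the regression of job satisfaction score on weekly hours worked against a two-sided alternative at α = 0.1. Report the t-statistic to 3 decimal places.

t = r·√(n − 2)/√(1 − r²) = -0.2066·√59/√0.957316 = -1.622.
df = n − 2 = 59.
Two-sided p ≈ 0.1102, which is ≥ 0.1, so fail to reject H₀.
The data do not give significant evidence of a linear association between weekly hours worked and job satisfaction score.

t = -1.622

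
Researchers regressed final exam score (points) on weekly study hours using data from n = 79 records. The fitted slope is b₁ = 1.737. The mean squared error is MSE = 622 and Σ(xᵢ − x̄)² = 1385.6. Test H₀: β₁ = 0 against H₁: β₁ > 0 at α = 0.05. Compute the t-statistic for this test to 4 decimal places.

t = 2.5925

SE(b₁) = √(MSE/Sₓₓ) = √(622/1385.6) = 0.670002.
t = 1.737 / 0.670002 = 2.5925.
df = n − 2 = 77.
One-sided p ≈ 0.0057, which is < 0.05, so reject H₀.
There is evidence that the true slope on weekly study hours is positive.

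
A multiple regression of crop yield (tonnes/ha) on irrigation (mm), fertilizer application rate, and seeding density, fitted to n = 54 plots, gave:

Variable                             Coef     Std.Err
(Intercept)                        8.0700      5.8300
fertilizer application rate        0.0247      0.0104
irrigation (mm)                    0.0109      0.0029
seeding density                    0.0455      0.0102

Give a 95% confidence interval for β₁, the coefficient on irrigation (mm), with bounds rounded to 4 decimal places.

(0.0051, 0.0167)

Read off: b = 0.0109, SE = 0.0029 for irrigation (mm).
df = n − k − 1 = 54 − 3 − 1 = 50.
t* = t_{0.025, 50} = 2.008559.
Margin = t* × SE = 2.008559 × 0.0029 = 0.005825.
CI: 0.0109 ± 0.005825 → (0.0051, 0.0167).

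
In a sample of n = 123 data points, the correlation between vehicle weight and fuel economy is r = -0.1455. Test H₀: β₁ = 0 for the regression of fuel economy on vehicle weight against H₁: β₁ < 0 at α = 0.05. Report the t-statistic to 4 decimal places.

t = r·√(n − 2)/√(1 − r²) = -0.1455·√121/√0.97883 = -1.6177.
df = n − 2 = 121.
One-sided p ≈ 0.0542, which is ≥ 0.05, so fail to reject H₀.
The data do not give significant evidence of a linear association between vehicle weight and fuel economy.

t = -1.6177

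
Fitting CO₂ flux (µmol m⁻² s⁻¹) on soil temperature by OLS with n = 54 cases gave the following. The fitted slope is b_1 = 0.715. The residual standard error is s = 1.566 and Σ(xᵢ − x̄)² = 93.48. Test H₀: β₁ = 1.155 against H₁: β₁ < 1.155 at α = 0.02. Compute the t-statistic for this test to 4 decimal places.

t = -2.7166

SE(b_1) = s/√Sₓₓ = 1.566/√93.48 = 0.161969.
t = (0.715 − 1.155) / 0.161969 = -2.7166.
df = n − 2 = 52.
One-sided p ≈ 0.0045, which is < 0.02, so reject H₀.
There is evidence that the true slope on soil temperature is below 1.155 µmol m⁻² s⁻¹ per unit.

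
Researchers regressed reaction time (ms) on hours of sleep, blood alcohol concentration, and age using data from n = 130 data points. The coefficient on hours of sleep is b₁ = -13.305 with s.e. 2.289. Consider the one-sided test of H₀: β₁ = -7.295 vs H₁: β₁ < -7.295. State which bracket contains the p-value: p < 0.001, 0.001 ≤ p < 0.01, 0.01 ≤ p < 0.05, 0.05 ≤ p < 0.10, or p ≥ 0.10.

0.001 ≤ p < 0.01

t = (-13.305 − (-7.295)) / 2.289 = -2.626.
df = n − k − 1 = 130 − 3 − 1 = 126.
One-sided p = P(T_{126} < t) ≈ 0.0049.
So 0.001 ≤ p < 0.01.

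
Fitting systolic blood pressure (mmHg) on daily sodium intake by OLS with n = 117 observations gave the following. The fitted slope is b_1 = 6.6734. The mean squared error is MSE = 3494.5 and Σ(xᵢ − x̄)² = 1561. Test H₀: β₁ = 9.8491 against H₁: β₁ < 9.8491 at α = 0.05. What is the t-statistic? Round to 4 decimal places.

t = -2.1225

SE(b_1) = √(MSE/Sₓₓ) = √(3494.5/1561) = 1.4962.
t = (6.6734 − 9.8491) / 1.4962 = -2.1225.
df = n − 2 = 115.
One-sided p ≈ 0.0180, which is < 0.05, so reject H₀.
There is evidence that the true slope on daily sodium intake is below 9.8491 mmHg per unit.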